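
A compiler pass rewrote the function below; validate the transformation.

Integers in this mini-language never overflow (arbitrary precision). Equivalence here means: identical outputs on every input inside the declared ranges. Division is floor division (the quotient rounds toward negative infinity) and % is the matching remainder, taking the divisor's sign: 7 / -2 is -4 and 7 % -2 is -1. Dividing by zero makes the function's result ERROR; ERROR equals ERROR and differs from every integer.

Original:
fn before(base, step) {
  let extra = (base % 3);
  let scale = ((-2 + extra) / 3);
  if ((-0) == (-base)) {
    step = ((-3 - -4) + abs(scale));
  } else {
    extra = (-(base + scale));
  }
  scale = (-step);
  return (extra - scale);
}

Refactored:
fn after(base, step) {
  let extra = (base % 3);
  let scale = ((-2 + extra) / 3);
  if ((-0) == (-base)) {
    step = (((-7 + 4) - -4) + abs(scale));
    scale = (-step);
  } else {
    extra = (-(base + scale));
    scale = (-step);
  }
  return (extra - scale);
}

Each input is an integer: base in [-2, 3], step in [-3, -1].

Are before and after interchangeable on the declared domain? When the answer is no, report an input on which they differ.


Equivalent — the differences include constant usage differs; also statement counts differ; also arithmetic usage differs, yet no declared input distinguishes the two.
Tracing base=3, step=-1: before: extra := 0 | scale := -1 | ((-0) == (-base)): false | extra := -2 | scale := 1 | result -3 | after: extra := 0 | scale := -1 | ((-0) == (-base)): false | extra := -2 | scale := 1 | result -3 — matching result -3.
An exhaustive pass over the 18 declared inputs shows identical outputs.
verdict: equivalent


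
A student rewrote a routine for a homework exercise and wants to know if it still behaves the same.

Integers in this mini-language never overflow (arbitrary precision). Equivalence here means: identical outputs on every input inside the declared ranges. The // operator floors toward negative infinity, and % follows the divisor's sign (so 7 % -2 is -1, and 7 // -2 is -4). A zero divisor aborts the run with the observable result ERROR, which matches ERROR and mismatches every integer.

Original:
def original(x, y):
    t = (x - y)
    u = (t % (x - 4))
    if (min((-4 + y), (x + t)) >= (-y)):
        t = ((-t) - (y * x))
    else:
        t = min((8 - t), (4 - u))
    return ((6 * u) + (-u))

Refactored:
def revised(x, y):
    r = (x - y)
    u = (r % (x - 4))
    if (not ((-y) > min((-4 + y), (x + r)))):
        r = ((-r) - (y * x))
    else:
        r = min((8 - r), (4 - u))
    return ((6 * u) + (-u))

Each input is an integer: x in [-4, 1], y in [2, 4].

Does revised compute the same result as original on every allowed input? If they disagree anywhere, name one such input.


Reading the diff, among the changes: boolean connective usage differs, and local variable names differ, and comparison usage differs.
Spot check at x=-2, y=2 — original: t := -4 | u := -4 | (min((-4 + y), (x + t)) >= (-y)): false | t := 8 | result -20. revised: r := -4 | u := -4 | (not ((-y) > min((-4 + y), (x + r)))): false | r := 8 | result -20. Both give -20.
Sweeping the whole domain (18 inputs) finds no disagreement.
verdict: equivalent


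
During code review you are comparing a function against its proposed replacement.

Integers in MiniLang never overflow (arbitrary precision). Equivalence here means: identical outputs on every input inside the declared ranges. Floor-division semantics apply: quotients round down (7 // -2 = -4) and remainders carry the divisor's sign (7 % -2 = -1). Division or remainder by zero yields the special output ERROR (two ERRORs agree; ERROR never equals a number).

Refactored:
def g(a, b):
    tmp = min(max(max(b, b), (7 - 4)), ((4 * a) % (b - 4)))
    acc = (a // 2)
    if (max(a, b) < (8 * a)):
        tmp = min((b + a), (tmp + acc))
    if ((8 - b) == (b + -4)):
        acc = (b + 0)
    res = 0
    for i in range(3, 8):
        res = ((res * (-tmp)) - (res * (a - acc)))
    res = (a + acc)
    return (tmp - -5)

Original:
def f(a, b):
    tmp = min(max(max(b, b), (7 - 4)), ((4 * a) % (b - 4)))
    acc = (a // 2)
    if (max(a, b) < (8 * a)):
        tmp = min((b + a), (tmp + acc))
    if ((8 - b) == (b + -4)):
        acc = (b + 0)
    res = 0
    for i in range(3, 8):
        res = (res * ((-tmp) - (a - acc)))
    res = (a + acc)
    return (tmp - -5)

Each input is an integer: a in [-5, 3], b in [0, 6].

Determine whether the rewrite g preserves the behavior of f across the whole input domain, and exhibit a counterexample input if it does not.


Behavior is preserved: although arithmetic usage differs, the outputs never diverge.
Tracing a=-4, b=0: f: tmp=0, then acc=-2, then (max(a, b) < (8 * a)) is false, then ((8 - b) == (b + -4)) is false, then res=0, then (i=3), then res=0, then (i=4), then res=0, then (i=5), then res=0, then (i=6), then res=0, then (i=7), then res=0, then res=-6, then returns 5 | g: tmp=0, then acc=-2, then (max(a, b) < (8 * a)) is false, then ((8 - b) == (b + -4)) is false, then res=0, then (i=3), then res=0, then (i=4), then res=0, then (i=5), then res=0, then (i=6), then res=0, then (i=7), then res=0, then res=-6, then returns 5 — matching result 5.
Every one of the 63 inputs gives matching results.
verdict: equivalent


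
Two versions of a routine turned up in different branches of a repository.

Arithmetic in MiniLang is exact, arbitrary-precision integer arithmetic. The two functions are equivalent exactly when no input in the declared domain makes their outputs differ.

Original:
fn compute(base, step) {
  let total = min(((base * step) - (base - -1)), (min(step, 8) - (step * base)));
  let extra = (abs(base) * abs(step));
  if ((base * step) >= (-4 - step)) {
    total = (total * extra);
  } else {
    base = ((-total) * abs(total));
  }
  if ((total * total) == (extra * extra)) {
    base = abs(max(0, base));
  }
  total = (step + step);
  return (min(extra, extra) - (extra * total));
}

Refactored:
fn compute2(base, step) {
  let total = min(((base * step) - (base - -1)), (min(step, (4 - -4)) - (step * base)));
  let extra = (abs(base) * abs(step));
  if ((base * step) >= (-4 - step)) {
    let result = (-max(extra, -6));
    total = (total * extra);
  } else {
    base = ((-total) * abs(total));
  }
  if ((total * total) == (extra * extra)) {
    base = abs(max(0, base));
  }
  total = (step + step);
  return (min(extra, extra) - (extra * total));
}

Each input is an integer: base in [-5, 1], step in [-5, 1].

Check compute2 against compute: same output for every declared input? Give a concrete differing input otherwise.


The two are interchangeable: statement counts differ, and constant usage differs, and min/max/abs usage differs, and local variable names differ, and arithmetic usage differs, and every declared input agrees.
Tracing base=-1, step=-4: compute: total=-8, then extra=4, then ((base * step) >= (-4 - step)) is true, then total=-32, then ((total * total) == (extra * extra)) is false, then total=-8, then returns 36 | compute2: total=-8, then extra=4, then ((base * step) >= (-4 - step)) is true, then result=-4, then total=-32, then ((total * total) == (extra * extra)) is false, then total=-8, then returns 36 — matching result 36.
Across all 49 domain points the two functions coincide.
verdict: equivalent


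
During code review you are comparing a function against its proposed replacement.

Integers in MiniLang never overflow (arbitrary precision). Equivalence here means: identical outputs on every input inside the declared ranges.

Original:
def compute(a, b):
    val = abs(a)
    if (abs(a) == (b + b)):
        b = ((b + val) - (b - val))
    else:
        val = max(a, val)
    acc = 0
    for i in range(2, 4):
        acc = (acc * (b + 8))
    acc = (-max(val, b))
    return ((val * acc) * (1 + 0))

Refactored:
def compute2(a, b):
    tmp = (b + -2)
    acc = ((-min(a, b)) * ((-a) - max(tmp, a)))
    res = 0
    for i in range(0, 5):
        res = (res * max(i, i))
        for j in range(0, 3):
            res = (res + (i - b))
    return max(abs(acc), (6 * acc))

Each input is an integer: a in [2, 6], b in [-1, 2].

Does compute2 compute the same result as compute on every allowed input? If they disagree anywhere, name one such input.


Evaluate both at a=2, b=-1.
compute: val becomes 2; next (abs(a) == (b + b)) evaluates to false; next val becomes 2; next acc becomes 0; next at i=2:; next acc becomes 0; next at i=3:; next acc becomes 0; next acc becomes -2; next final value -4
compute2: tmp becomes -3; next acc becomes -4; next res becomes 0; next at i=0:; next res becomes 0; next at j=0:; next res becomes 1; next at j=1:; next res becomes 2; next at j=2:; next res becomes 3; next at i=1:; next res becomes 3; next at j=0:; next res becomes 5; next at j=1:; next res becomes 7; next at j=2:; next res becomes 9; next at i=2:; next res becomes 18; next at j=0:; next res becomes 21; next at j=1:; next res becomes 24; next at j=2:; next res becomes 27; next at i=3:; next res becomes 81; next at j=0:; next res becomes 85; next at j=1:; next res becomes 89; next at j=2:; next res becomes 93; next at i=4:; next res becomes 372; next at j=0:; next res becomes 377; next at j=1:; next res becomes 382; next at j=2:; next res becomes 387; next final value 4
-4 and 4 differ, so these are not the same function on this domain.
verdict: not equivalent; witness: a=2, b=-1


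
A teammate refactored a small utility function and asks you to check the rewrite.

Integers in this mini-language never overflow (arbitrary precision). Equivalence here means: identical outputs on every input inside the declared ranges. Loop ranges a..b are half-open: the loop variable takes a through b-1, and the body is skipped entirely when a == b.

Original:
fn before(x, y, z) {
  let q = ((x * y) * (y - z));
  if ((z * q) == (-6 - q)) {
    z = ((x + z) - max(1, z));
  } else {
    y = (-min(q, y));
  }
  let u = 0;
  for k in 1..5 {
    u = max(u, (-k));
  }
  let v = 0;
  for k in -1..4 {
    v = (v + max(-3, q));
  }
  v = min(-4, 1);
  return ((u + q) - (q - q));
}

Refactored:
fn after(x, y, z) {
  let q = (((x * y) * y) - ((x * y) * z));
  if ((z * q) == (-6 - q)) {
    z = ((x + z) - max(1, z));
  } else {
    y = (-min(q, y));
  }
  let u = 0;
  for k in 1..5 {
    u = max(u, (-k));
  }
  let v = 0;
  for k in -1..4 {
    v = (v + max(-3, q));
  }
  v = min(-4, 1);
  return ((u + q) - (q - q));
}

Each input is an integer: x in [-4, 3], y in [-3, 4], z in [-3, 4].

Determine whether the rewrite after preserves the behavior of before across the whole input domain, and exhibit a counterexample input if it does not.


Equivalent — the differences include arithmetic usage differs, yet no declared input distinguishes the two.
One worked example (x=-1, y=1, z=2) — before: q = 1; ((z * q) == (-6 - q)) -> false; y = -1; u = 0; [k=1]; u = 0; [k=2]; u = 0; [k=3]; u = 0; [k=4]; u = 0; v = 0; [k=-1]; v = 1; [k=0]; v = 2; [k=1]; v = 3; [k=2]; v = 4; [k=3]; v = 5; v = -4; return 1; after: q = 1; ((z * q) == (-6 - q)) -> false; y = -1; u = 0; [k=1]; u = 0; [k=2]; u = 0; [k=3]; u = 0; [k=4]; u = 0; v = 0; [k=-1]; v = 1; [k=0]; v = 2; [k=1]; v = 3; [k=2]; v = 4; [k=3]; v = 5; v = -4; return 1; agreement on 1.
Every one of the 512 inputs gives matching results.
verdict: equivalent


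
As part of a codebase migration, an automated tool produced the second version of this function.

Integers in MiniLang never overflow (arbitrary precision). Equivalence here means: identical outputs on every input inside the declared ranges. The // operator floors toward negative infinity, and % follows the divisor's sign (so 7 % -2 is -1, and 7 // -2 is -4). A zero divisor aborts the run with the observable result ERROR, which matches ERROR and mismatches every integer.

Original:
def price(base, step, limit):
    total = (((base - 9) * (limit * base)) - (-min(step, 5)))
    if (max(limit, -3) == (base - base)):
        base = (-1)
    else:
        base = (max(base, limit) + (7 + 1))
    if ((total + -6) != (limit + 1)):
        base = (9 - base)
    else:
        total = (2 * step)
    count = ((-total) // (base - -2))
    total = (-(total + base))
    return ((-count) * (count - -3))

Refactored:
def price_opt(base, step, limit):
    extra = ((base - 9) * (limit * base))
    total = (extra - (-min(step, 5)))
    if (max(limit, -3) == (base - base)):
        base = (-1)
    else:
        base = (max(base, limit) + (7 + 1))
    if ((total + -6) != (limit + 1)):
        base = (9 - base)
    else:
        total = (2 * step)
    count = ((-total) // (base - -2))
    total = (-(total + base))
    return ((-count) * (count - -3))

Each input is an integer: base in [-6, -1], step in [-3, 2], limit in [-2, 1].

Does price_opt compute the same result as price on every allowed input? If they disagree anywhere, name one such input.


Side by side, the visible changes include: statement counts differ, and local variable names differ.
Tracing base=-1, step=2, limit=1: price: total = 12; (max(limit, -3) == (base - base)) -> false; base = 9; ((total + -6) != (limit + 1)) -> true; base = 0; count = -6; total = -12; return -18 | price_opt: extra = 10; total = 12; (max(limit, -3) == (base - base)) -> false; base = 9; ((total + -6) != (limit + 1)) -> true; base = 0; count = -6; total = -12; return -18 — matching result -18.
Across all 144 domain points the two functions coincide.
verdict: equivalent


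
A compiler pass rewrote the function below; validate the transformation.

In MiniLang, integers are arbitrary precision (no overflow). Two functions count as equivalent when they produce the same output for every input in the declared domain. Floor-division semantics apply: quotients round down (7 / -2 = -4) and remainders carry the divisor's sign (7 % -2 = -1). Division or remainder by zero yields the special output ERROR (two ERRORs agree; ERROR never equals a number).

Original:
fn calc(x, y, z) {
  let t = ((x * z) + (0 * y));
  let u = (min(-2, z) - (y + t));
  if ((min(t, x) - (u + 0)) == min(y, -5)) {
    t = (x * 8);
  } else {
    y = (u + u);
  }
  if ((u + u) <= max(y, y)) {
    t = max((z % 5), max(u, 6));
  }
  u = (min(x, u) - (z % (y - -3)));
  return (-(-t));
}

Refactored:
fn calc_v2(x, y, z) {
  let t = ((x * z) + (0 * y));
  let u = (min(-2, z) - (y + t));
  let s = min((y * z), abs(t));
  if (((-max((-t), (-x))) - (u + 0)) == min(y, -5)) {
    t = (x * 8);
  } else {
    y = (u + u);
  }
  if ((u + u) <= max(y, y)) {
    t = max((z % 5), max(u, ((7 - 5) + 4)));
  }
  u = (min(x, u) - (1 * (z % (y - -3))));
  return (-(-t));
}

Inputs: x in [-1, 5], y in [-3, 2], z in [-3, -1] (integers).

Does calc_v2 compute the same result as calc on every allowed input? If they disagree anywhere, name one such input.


The two are interchangeable: arithmetic usage differs; also statement counts differ; also min/max/abs usage differs; also local variable names differ; also constant usage differs, and every declared input agrees.
As a probe, take x=1, y=-2, z=-3: calc runs t=-3, then u=2, then ((min(t, x) - (u + 0)) == min(y, -5)) is true, then t=8, then ((u + u) <= max(y, y)) is false, then u=1, then returns 8; calc_v2 runs t=-3, then u=2, then s=3, then (((-max((-t), (-x))) - (u + 0)) == min(y, -5)) is true, then t=8, then ((u + u) <= max(y, y)) is false, then u=1, then returns 8; both end at 8.
Sweeping the whole domain (126 inputs) finds no disagreement.
verdict: equivalent


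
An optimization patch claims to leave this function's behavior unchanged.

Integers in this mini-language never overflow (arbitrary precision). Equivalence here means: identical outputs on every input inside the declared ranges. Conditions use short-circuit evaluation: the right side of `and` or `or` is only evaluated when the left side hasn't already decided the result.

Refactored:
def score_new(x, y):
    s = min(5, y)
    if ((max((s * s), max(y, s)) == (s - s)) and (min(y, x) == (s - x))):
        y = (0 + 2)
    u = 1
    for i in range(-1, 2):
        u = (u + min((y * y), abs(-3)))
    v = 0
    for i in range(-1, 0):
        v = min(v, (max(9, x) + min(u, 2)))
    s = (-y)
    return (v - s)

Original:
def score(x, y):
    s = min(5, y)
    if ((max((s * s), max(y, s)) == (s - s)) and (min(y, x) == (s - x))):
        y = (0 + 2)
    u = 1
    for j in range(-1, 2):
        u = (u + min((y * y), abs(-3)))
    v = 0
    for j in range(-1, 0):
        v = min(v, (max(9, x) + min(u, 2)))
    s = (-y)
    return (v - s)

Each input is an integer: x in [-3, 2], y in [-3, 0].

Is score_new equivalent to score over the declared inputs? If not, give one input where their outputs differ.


Equivalent — the differences include local variable names differ, yet no declared input distinguishes the two.
Tracing x=-2, y=0: score: s=0, then ((max((s * s), max(y, s)) == (s - s)) and (min(y, x) == (s - x))) is false, then u=1, then (j=-1), then u=1, then (j=0), then u=1, then (j=1), then u=1, then v=0, then (j=-1), then v=0, then s=0, then returns 0 | score_new: s=0, then ((max((s * s), max(y, s)) == (s - s)) and (min(y, x) == (s - x))) is false, then u=1, then (i=-1), then u=1, then (i=0), then u=1, then (i=1), then u=1, then v=0, then (i=-1), then v=0, then s=0, then returns 0 — matching result 0.
Sweeping the whole domain (24 inputs) finds no disagreement.
verdict: equivalent


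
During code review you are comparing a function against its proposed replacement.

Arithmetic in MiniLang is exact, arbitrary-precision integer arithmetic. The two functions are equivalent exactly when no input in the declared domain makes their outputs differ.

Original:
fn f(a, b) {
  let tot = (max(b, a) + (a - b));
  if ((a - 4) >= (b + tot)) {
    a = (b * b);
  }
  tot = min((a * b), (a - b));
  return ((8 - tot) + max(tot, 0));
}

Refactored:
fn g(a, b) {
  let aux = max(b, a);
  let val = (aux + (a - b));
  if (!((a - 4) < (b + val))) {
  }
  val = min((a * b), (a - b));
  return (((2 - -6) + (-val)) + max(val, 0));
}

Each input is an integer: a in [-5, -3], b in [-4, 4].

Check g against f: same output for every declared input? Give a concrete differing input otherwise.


Input a=-5, b=-4: 72 from f versus 9 from g.
verdict: not equivalent; witness: a=-5, b=-4


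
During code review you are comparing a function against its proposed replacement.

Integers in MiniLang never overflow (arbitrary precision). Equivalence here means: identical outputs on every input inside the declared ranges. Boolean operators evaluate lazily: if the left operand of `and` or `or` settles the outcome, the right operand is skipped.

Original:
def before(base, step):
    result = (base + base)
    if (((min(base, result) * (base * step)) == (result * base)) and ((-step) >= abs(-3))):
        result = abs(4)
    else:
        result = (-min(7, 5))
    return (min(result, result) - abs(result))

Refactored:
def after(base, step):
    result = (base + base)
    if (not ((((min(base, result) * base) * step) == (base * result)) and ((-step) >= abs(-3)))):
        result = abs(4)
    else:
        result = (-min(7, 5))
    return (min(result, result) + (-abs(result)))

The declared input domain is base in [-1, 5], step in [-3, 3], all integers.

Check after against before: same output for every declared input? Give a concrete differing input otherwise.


Not equivalent: base=-1, step=-3 separates them (-10 vs 0).
before: result becomes -2; next (((min(base, result) * (base * step)) == (result * base)) and ((-step) >= abs(-3))) evaluates to false; next result becomes -5; next final value -10
after: result becomes -2; next (not ((((min(base, result) * base) * step) == (base * result)) and ((-step) >= abs(-3)))) evaluates to true; next result becomes 4; next final value 0
verdict: not equivalent; witness: base=-1, step=-3


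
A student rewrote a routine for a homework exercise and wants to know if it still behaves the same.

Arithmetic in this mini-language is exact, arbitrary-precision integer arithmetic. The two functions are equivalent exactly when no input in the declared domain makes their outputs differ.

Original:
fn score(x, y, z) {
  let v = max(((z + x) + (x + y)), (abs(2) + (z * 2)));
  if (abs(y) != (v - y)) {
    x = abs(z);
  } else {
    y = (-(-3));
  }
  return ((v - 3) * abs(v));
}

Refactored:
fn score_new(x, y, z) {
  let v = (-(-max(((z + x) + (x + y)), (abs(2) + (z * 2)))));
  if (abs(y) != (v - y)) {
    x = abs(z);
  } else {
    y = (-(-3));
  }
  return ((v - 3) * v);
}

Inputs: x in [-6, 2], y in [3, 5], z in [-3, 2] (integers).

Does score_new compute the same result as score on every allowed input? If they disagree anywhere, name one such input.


Evaluate both at x=-6, y=3, z=-3.
score: v := -4 | (abs(y) != (v - y)): true | x := 3 | result -28
score_new: v := -4 | (abs(y) != (v - y)): true | x := 3 | result 28
-28 != 28, so the rewrite changes behavior.
verdict: not equivalent; witness: x=-6, y=3, z=-3


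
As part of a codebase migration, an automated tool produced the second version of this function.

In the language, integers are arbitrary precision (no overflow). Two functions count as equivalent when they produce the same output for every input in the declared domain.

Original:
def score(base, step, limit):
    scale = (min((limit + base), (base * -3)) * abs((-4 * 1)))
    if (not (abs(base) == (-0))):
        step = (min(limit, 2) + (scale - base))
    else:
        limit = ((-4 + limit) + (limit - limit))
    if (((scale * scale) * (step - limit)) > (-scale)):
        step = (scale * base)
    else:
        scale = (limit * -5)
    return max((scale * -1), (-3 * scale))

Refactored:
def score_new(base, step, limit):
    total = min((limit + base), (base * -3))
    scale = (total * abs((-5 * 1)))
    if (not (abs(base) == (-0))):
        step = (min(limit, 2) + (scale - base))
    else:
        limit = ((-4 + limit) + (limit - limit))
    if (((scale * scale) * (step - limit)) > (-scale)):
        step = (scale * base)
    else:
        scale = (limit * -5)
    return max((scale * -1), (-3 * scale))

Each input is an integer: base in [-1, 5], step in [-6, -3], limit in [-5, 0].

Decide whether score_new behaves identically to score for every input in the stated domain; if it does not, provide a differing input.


On input base=0, step=-6, limit=-5, score returns 60 while score_new returns 75.
verdict: not equivalent; witness: base=0, step=-6, limit=-5


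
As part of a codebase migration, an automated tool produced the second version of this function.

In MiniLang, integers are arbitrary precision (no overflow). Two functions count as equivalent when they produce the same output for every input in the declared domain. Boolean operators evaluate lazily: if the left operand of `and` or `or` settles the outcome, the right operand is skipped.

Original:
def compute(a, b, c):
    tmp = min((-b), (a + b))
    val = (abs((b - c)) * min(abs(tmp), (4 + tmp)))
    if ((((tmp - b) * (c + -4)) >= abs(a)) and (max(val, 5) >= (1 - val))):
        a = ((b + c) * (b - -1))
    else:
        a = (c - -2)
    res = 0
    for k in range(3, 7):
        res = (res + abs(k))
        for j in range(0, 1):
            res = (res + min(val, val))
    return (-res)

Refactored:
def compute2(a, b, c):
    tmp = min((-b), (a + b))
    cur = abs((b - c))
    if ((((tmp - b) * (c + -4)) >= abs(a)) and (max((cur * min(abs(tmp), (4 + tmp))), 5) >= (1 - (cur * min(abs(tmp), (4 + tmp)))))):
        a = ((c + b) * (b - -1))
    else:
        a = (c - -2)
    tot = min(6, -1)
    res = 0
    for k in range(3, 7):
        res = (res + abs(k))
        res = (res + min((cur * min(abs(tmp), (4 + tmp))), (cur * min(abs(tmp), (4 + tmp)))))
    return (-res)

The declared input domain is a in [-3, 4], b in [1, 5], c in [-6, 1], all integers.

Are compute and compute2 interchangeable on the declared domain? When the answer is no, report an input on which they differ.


Equivalent — the differences include local variable names differ, plus arithmetic usage differs, plus min/max/abs usage differs, plus loop structure differs, plus constant usage differs, yet no declared input distinguishes the two.
One worked example (a=-2, b=5, c=-4) — compute: tmp=-5, then val=-9, then ((((tmp - b) * (c + -4)) >= abs(a)) and (max(val, 5) >= (1 - val))) is false, then a=-2, then res=0, then (k=3), then res=3, then (j=0), then res=-6, then (k=4), then res=-2, then (j=0), then res=-11, then (k=5), then res=-6, then (j=0), then res=-15, then (k=6), then res=-9, then (j=0), then res=-18, then returns 18; compute2: tmp=-5, then cur=9, then ((((tmp - b) * (c + -4)) >= abs(a)) and (max((cur * min(abs(tmp), (4 + tmp))), 5) >= (1 - (cur * min(abs(tmp), (4 + tmp)))))) is false, then a=-2, then tot=-1, then res=0, then (k=3), then res=3, then res=-6, then (k=4), then res=-2, then res=-11, then (k=5), then res=-6, then res=-15, then (k=6), then res=-9, then res=-18, then returns 18; agreement on 18.
An exhaustive pass over the 320 declared inputs shows identical outputs.
verdict: equivalent


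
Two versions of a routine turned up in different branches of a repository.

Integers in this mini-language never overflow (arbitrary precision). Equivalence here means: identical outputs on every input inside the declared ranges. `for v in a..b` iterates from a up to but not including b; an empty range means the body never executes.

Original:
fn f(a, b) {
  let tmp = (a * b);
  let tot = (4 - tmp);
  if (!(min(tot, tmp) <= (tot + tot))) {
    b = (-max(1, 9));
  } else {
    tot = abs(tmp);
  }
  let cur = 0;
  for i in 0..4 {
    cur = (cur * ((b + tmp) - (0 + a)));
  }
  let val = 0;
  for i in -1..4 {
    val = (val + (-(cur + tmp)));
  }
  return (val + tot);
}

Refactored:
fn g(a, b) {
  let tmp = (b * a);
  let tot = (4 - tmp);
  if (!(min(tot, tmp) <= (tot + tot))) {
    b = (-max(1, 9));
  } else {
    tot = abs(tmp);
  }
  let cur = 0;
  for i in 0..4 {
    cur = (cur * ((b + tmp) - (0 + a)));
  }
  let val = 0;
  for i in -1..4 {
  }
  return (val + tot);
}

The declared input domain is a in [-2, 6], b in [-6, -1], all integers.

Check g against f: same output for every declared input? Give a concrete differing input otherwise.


The rewrite breaks on a=-2, b=-6, where the results are -68 and -8.
f: tmp=12, then tot=-8, then (!(min(tot, tmp) <= (tot + tot))) is true, then b=-9, then cur=0, then (i=0), then cur=0, then (i=1), then cur=0, then (i=2), then cur=0, then (i=3), then cur=0, then val=0, then (i=-1), then val=-12, then (i=0), then val=-24, then (i=1), then val=-36, then (i=2), then val=-48, then (i=3), then val=-60, then returns -68
g: tmp=12, then tot=-8, then (!(min(tot, tmp) <= (tot + tot))) is true, then b=-9, then cur=0, then (i=0), then cur=0, then (i=1), then cur=0, then (i=2), then cur=0, then (i=3), then cur=0, then val=0, then (i=-1), then (i=0), then (i=1), then (i=2), then (i=3), then returns -8
verdict: not equivalent; witness: a=-2, b=-6


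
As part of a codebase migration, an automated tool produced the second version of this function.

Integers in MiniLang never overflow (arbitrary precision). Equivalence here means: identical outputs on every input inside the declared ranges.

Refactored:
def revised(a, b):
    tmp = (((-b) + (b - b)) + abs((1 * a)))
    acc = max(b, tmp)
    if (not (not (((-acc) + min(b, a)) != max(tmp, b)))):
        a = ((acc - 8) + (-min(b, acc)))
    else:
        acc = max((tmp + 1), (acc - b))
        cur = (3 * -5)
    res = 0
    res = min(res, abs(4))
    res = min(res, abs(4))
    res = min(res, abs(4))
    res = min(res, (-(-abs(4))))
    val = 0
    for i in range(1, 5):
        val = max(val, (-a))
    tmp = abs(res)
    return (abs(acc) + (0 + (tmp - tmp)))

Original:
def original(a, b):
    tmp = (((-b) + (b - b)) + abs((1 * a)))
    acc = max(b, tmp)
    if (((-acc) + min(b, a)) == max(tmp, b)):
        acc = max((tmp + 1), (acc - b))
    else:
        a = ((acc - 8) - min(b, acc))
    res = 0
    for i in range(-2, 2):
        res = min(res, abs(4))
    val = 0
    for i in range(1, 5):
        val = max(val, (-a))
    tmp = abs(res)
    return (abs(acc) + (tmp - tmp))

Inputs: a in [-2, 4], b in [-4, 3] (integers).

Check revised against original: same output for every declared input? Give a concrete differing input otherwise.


Comparing the listings, the differences include: arithmetic usage differs, plus local variable names differ, plus statement counts differ, plus loop structure differs, plus min/max/abs usage differs, plus constant usage differs, plus comparison usage differs, plus boolean connective usage differs.
One worked example (a=3, b=-3) — original: tmp = 6; acc = 6; (((-acc) + min(b, a)) == max(tmp, b)) -> false; a = 1; res = 0; [i=-2]; res = 0; [i=-1]; res = 0; [i=0]; res = 0; [i=1]; res = 0; val = 0; [i=1]; val = 0; [i=2]; val = 0; [i=3]; val = 0; [i=4]; val = 0; tmp = 0; return 6; revised: tmp = 6; acc = 6; (not (not (((-acc) + min(b, a)) != max(tmp, b)))) -> true; a = 1; res = 0; res = 0; res = 0; res = 0; res = 0; val = 0; [i=1]; val = 0; [i=2]; val = 0; [i=3]; val = 0; [i=4]; val = 0; tmp = 0; return 6; agreement on 6.
An exhaustive pass over the 56 declared inputs shows identical outputs.
verdict: equivalent


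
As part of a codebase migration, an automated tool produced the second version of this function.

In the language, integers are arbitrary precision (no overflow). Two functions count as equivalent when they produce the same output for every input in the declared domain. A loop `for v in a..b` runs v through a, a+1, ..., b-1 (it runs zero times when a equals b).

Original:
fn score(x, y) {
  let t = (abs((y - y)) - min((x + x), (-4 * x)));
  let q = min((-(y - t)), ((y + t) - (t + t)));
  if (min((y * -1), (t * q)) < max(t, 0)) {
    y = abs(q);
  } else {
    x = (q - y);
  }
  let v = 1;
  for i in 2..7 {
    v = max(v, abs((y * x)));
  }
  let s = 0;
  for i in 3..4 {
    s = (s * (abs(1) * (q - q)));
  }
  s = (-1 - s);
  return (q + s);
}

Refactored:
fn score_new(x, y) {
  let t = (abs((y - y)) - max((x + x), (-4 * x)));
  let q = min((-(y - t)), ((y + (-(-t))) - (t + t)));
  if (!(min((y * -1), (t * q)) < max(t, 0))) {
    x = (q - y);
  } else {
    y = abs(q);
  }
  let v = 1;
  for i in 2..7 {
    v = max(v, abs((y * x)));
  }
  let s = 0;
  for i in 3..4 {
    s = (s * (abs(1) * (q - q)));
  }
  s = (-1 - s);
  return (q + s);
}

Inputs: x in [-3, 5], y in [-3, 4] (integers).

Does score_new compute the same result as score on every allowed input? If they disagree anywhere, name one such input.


There is a counterexample at x=-3, y=-2: -9 on one side, -11 on the other.
score: t := 6 | q := -8 | (min((y * -1), (t * q)) < max(t, 0)): true | y := 8 | v := 1 | iter i=2: | v := 24 | iter i=3: | v := 24 | iter i=4: | v := 24 | iter i=5: | v := 24 | iter i=6: | v := 24 | s := 0 | iter i=3: | s := 0 | s := -1 | result -9
score_new: t := -12 | q := -10 | (!(min((y * -1), (t * q)) < max(t, 0))): true | x := -8 | v := 1 | iter i=2: | v := 16 | iter i=3: | v := 16 | iter i=4: | v := 16 | iter i=5: | v := 16 | iter i=6: | v := 16 | s := 0 | iter i=3: | s := 0 | s := -1 | result -11
verdict: not equivalent; witness: x=-3, y=-2


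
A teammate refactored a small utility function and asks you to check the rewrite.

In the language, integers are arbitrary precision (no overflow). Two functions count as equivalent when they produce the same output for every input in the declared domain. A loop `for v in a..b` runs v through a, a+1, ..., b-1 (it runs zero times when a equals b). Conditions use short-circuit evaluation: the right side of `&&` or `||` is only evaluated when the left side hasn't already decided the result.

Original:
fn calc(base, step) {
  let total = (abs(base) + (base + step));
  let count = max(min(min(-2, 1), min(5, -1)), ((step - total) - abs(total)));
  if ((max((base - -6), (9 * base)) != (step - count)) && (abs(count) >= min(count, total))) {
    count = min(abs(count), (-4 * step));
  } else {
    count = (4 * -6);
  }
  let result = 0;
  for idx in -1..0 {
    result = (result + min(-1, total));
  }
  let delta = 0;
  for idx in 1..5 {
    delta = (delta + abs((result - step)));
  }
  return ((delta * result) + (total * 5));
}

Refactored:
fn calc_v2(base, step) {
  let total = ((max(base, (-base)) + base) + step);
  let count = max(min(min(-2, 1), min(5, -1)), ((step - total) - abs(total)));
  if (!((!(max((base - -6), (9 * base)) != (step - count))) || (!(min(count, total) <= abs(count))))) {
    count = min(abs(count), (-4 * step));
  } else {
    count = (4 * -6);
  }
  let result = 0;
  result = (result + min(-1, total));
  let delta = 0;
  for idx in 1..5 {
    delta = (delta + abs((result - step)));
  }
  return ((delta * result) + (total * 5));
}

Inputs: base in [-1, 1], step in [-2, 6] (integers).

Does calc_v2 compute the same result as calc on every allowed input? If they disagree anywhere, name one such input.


Comparing the listings, the differences include: boolean connective usage differs, statement counts differ, min/max/abs usage differs, loop structure differs, comparison usage differs.
Tracing base=1, step=1: calc: total=3, then count=-2, then ((max((base - -6), (9 * base)) != (step - count)) && (abs(count) >= min(count, total))) is true, then count=-4, then result=0, then (idx=-1), then result=-1, then delta=0, then (idx=1), then delta=2, then (idx=2), then delta=4, then (idx=3), then delta=6, then (idx=4), then delta=8, then returns 7 | calc_v2: total=3, then count=-2, then (!((!(max((base - -6), (9 * base)) != (step - count))) || (!(min(count, total) <= abs(count))))) is true, then count=-4, then result=0, then result=-1, then delta=0, then (idx=1), then delta=2, then (idx=2), then delta=4, then (idx=3), then delta=6, then (idx=4), then delta=8, then returns 7 — matching result 7.
An exhaustive pass over the 27 declared inputs shows identical outputs.
verdict: equivalent


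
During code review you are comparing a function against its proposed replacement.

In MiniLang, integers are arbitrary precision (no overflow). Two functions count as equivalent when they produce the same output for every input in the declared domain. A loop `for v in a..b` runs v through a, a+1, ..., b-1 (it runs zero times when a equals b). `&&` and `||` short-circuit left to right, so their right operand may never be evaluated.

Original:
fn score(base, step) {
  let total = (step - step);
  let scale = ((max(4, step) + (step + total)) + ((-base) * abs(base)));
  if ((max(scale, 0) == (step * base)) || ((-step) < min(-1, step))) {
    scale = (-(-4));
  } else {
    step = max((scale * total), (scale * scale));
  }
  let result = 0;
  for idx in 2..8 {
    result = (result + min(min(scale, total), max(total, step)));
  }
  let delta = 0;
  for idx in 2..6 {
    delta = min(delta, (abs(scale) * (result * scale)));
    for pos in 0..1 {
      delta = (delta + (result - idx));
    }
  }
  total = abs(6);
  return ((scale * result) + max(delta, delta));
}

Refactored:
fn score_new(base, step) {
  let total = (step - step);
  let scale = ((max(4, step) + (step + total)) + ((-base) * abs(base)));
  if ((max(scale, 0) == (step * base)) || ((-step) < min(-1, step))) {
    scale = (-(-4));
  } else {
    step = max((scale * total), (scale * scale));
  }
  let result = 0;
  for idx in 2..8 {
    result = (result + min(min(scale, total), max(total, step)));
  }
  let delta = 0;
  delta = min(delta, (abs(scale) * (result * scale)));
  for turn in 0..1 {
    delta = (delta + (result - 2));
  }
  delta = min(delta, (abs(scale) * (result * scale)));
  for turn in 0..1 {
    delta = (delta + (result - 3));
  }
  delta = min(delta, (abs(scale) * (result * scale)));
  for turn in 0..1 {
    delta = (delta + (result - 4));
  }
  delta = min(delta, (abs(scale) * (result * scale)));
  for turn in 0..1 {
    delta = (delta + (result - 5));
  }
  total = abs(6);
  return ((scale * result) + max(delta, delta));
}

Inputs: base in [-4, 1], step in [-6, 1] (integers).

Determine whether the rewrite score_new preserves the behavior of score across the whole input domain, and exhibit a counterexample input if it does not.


Side by side, the visible changes include: loop structure differs; and statement counts differ; and min/max/abs usage differs; and arithmetic usage differs; and local variable names differ; and constant usage differs.
Tracing base=1, step=-1: score: total becomes 0; next scale becomes 2; next ((max(scale, 0) == (step * base)) || ((-step) < min(-1, step))) evaluates to false; next step becomes 4; next result becomes 0; next at idx=2:; next result becomes 0; next at idx=3:; next result becomes 0; next at idx=4:; next result becomes 0; next at idx=5:; next result becomes 0; next at idx=6:; next result becomes 0; next at idx=7:; next result becomes 0; next delta becomes 0; next at idx=2:; next delta becomes 0; next at pos=0:; next delta becomes -2; next at idx=3:; next delta becomes -2; next at pos=0:; next delta becomes -5; next at idx=4:; next delta becomes -5; next at pos=0:; next delta becomes -9; next at idx=5:; next delta becomes -9; next at pos=0:; next delta becomes -14; next total becomes 6; next final value -14 | score_new: total becomes 0; next scale becomes 2; next ((max(scale, 0) == (step * base)) || ((-step) < min(-1, step))) evaluates to false; next step becomes 4; next result becomes 0; next at idx=2:; next result becomes 0; next at idx=3:; next result becomes 0; next at idx=4:; next result becomes 0; next at idx=5:; next result becomes 0; next at idx=6:; next result becomes 0; next at idx=7:; next result becomes 0; next delta becomes 0; next delta becomes 0; next at turn=0:; next delta becomes -2; next delta becomes -2; next at turn=0:; next delta becomes -5; next delta becomes -5; next at turn=0:; next delta becomes -9; next delta becomes -9; next at turn=0:; next delta becomes -14; next total becomes 6; next final value -14 — matching result -14.
Checked all 48 inputs in the declared domain: the outputs agree on every one.
verdict: equivalent


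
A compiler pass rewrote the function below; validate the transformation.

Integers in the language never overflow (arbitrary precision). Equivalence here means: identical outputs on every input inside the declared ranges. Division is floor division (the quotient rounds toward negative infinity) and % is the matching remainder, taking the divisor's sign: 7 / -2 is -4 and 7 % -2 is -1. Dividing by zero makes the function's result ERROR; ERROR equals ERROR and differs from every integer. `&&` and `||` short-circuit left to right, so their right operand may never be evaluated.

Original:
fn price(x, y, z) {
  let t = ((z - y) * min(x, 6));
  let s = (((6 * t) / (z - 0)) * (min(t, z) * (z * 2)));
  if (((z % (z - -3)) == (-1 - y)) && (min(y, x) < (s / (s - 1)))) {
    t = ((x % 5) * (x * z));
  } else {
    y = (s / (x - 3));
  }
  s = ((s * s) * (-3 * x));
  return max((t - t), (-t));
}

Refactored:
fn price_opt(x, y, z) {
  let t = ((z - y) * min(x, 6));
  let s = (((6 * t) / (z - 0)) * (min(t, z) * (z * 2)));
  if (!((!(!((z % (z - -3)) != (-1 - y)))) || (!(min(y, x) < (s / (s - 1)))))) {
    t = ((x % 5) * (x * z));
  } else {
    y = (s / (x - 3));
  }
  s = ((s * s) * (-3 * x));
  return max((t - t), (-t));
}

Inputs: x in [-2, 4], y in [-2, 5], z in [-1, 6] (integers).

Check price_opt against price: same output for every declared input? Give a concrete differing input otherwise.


The two are interchangeable: boolean connective usage differs; comparison usage differs, and every declared input agrees.
Spot check at x=3, y=1, z=0 — price: t = -3; division by zero -> ERROR. price_opt: t = -3; division by zero -> ERROR. Both give ERROR.
An exhaustive pass over the 448 declared inputs shows identical outputs.
verdict: equivalent


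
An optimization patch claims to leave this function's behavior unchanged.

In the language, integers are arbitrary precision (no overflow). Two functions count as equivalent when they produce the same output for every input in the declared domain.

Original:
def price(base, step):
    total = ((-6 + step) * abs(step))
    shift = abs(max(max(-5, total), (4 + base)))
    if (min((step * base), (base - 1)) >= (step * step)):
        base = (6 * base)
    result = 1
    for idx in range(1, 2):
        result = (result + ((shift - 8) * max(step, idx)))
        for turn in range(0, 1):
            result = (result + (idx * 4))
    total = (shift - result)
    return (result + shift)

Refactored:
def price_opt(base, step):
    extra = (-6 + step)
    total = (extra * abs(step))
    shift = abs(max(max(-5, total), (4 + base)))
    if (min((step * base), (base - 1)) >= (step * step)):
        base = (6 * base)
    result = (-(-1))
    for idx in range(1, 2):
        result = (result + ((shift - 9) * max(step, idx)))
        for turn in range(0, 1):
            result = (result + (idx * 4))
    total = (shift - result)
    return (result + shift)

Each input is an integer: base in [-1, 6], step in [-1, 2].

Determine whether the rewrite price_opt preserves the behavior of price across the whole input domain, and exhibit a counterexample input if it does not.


Try base=-1, step=-1.
price: total becomes -7; next shift becomes 3; next (min((step * base), (base - 1)) >= (step * step)) evaluates to false; next result becomes 1; next at idx=1:; next result becomes -4; next at turn=0:; next result becomes 0; next total becomes 3; next final value 3
price_opt: extra becomes -7; next total becomes -7; next shift becomes 3; next (min((step * base), (base - 1)) >= (step * step)) evaluates to false; next result becomes 1; next at idx=1:; next result becomes -5; next at turn=0:; next result becomes -1; next total becomes 4; next final value 2
3 vs 2 — the two versions disagree here.
verdict: not equivalent; witness: base=-1, step=-1
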